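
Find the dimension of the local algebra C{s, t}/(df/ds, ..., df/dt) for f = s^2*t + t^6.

The Hessian of f at 0 is [[0, 0], [0, 0]] with rank 0, so corank 2. A Groebner basis of the Jacobian ideal J(f) in C{s,t} is {s^2/6 + t^5, s^3, s*t}; counting standard monomials gives mu = 7. Corank 2; j^3 = s^2*t has shape L^2 M (L != M), so D-series; mu = 7 gives D_7.

7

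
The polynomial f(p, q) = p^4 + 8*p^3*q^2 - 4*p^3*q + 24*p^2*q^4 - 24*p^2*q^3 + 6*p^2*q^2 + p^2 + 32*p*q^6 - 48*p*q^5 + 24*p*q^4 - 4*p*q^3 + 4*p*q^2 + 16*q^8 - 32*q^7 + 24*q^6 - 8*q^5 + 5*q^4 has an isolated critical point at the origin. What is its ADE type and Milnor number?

Type A_{3}, Milnor number mu = 3.

The Hessian of f at 0 has rank 1. Corank 1: A-series; mu = 3 gives A_3.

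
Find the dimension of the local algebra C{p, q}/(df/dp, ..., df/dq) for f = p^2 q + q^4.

The Hessian of f at 0 has rank 0. Corank 2; j^3 = p^2*q has shape L^2 M (L != M), so D-series; mu = 5 gives D_5.

5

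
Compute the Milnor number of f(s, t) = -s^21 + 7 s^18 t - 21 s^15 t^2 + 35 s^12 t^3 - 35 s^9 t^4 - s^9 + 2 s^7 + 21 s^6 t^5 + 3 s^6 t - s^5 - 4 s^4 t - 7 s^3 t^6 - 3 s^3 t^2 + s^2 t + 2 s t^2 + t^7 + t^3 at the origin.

8

The Hessian of f at 0 is [[0, 0], [0, 0]] with rank 0, so corank 2. A Groebner basis of the Jacobian ideal J(f) in C{s,t} is {s^2/3 + s*t^3 - s*t/3 - 2*t^2/3, -s^2/2 + t^4 + t^2/2, s^3 - 3*s*t^2 - 2*t^3, s^2*t + 2*s*t^2 + t^3}; counting standard monomials gives mu = 8. Corank 2; j^3 = t*(s + t)^2 has shape L^2 M (L != M), so D-series; mu = 8 gives D_8.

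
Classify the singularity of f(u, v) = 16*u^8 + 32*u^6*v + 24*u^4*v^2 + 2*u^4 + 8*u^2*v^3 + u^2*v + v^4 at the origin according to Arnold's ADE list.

D5

The Hessian of f at 0 has rank 0. Corank 2; j^3 = u^2*v has shape L^2 M (L != M), so D-series; mu = 5 gives D_5.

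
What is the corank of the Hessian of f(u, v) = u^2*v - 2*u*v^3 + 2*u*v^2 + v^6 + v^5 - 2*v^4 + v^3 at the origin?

2

Hessian at 0 has rank 0.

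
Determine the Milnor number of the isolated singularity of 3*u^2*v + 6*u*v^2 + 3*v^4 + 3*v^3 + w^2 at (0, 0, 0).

5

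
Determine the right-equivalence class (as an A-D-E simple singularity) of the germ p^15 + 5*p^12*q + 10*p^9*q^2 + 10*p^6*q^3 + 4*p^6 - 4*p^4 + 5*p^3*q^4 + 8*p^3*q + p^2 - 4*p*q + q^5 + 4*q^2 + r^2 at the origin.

The Hessian of f at 0 has rank 2. Corank 1: A-series; mu = 4 gives A_4.

A_4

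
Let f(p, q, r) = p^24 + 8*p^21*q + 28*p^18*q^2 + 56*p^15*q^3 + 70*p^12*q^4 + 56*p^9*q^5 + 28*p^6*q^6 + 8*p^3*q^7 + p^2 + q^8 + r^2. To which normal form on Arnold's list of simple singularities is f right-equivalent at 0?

The Hessian of f at 0 has rank 2. Corank 1: A-series; mu = 7 gives A_7.

A_7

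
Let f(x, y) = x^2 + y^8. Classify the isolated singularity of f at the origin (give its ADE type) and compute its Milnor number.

Type A7, Milnor number mu = 7.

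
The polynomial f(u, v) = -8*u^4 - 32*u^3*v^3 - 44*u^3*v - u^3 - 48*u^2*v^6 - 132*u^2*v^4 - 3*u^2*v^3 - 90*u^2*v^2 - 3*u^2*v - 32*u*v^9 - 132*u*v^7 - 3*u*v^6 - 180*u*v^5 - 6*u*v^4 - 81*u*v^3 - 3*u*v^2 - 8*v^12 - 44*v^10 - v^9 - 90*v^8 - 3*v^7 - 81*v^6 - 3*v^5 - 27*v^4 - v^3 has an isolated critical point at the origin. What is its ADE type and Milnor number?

Type E_7, Milnor number mu = 7.

The Hessian of f at 0 has rank 0. Corank 2; j^3 = -(u + v)^3 is a perfect cube, so E-series; the 4-jet and mu = 7 give E_7.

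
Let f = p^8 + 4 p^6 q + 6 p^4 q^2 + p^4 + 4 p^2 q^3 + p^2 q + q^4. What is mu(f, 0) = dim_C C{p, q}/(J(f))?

The Hessian of f at 0 has rank 0. Corank 2; j^3 = p^2*q has shape L^2 M (L != M), so D-series; mu = 5 gives D_5.

5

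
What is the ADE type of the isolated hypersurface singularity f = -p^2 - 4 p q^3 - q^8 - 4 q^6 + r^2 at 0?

A_7

The Hessian of f at 0 has rank 2. Corank 1: A-series; mu = 7 gives A_7.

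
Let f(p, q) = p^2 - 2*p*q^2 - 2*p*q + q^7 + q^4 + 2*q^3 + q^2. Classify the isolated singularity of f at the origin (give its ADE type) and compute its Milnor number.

The Hessian of f at 0 has rank 1. Corank 1: A-series; mu = 6 gives A_6.

Type A6, Milnor number mu = 6.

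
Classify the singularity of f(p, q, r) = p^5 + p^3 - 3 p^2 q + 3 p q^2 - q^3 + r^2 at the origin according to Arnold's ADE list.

E8

The Hessian of f at 0 has rank 1. Corank 2; j^3 = (p - q)^3 is a perfect cube, so E-series; the 5-jet and mu = 8 give E_8.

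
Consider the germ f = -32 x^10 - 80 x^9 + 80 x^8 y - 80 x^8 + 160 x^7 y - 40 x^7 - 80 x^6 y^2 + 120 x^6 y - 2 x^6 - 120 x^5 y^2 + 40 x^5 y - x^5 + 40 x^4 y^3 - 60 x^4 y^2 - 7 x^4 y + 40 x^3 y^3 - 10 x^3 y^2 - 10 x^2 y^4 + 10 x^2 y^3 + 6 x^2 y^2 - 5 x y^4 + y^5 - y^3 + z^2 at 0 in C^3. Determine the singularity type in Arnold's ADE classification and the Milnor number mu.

Type E_8, Milnor number mu = 8.

The Hessian of f at 0 is [[0, 0, 0], [0, 0, 0], [0, 0, 2]] with rank 1, so corank 2. A Groebner basis of the Jacobian ideal J(f) in C{x,y,z} is {x^4 - x*y^2, x^2*y - x*y^2 - y^2/4, y^3, z}; counting standard monomials gives mu = 8. Corank 2; j^3 = -y^3 is a perfect cube, so E-series; the 5-jet and mu = 8 give E_8.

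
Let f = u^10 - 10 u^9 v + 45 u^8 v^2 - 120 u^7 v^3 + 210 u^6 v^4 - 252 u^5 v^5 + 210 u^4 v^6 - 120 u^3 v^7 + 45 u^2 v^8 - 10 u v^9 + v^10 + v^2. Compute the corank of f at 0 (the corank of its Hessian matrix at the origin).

1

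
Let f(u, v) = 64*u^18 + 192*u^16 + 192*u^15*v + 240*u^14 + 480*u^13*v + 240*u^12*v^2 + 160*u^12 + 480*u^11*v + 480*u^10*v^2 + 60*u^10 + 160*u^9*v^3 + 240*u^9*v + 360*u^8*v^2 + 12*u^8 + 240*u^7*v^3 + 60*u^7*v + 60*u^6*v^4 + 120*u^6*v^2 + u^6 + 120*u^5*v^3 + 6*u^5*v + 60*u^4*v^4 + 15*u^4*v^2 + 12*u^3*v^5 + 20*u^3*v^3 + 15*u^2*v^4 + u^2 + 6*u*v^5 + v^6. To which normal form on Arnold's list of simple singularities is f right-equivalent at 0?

A_5

The Hessian of f at 0 is [[2, 0], [0, 0]] with rank 1, so corank 1. A Groebner basis of the Jacobian ideal J(f) in C{u,v} is {v^5, u}; counting standard monomials gives mu = 5. Corank 1: A-series; mu = 5 gives A_5.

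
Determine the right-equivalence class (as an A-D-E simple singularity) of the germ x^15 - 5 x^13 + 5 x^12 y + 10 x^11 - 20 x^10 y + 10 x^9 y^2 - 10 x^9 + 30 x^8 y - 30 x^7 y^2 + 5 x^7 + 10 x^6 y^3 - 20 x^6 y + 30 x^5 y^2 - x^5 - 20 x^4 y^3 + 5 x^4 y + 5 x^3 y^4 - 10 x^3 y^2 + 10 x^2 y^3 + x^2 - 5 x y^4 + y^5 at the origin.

A_4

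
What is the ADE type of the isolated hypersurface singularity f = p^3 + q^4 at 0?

The Hessian of f at 0 has rank 0. Corank 2; j^3 = p^3 is a perfect cube, so E-series; the 4-jet and mu = 6 give E_6.

E6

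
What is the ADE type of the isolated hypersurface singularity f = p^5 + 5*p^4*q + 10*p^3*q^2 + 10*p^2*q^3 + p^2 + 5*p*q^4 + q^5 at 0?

The Hessian of f at 0 is [[2, 0], [0, 0]] with rank 1, so corank 1. A Groebner basis of the Jacobian ideal J(f) in C{p,q} is {q^4, p}; counting standard monomials gives mu = 4. Corank 1: A-series; mu = 4 gives A_4.

A_4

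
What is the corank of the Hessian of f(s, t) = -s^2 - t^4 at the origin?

1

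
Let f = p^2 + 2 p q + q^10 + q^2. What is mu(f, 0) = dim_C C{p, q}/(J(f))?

9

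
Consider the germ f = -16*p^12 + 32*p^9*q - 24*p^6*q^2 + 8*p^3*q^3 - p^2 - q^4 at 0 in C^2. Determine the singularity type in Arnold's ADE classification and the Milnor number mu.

Type A3, Milnor number mu = 3.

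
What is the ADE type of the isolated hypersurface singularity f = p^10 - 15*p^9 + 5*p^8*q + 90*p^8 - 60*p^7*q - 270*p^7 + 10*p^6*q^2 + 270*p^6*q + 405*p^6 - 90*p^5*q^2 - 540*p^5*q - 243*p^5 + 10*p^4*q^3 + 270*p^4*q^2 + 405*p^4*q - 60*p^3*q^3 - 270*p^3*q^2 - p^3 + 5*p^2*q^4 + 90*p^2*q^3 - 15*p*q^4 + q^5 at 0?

E8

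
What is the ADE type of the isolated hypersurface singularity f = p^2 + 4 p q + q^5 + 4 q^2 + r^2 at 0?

The Hessian of f at 0 has rank 2. Corank 1: A-series; mu = 4 gives A_4.

A_4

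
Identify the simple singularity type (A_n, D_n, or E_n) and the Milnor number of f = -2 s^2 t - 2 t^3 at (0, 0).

Type D_{4}, Milnor number mu = 4.

The Hessian of f at 0 is [[0, 0], [0, 0]] with rank 0, so corank 2. A Groebner basis of the Jacobian ideal J(f) in C{s,t} is {t^3, s^2 + 3*t^2, s*t}; counting standard monomials gives mu = 4. Corank 2; j^3 = -2*t*(s^2 + t^2) splits into three distinct lines over C (the quadratic factor has nonzero discriminant), so D_4.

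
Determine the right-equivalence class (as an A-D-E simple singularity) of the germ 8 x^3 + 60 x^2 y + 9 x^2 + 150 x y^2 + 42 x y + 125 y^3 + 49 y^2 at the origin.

The Hessian of f at 0 is [[18, 42], [42, 98]] with rank 1, so corank 1. A Groebner basis of the Jacobian ideal J(f) in C{x,y} is {y^2, x + 7*y/3}; counting standard monomials gives mu = 2. Corank 1: A-series; mu = 2 gives A_2.

A_{2}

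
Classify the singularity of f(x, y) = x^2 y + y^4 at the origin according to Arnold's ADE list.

The Hessian of f at 0 has rank 0. Corank 2; j^3 = x^2*y has shape L^2 M (L != M), so D-series; mu = 5 gives D_5.

D5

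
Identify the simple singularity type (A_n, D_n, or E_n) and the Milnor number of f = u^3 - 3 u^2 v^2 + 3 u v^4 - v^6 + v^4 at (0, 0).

Type E6, Milnor number mu = 6.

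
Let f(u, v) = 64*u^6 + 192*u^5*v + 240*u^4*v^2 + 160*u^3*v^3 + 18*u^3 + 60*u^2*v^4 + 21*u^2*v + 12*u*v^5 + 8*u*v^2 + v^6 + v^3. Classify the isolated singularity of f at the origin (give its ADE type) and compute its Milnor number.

The Hessian of f at 0 is [[0, 0], [0, 0]] with rank 0, so corank 2. A Groebner basis of the Jacobian ideal J(f) in C{u,v} is {-243*u*v/4 + v^5 - 81*v^2/4, u*v^2 + v^3/3, u^2 + 5*u*v/6 + v^2/6}; counting standard monomials gives mu = 7. Corank 2; j^3 = (2*u + v)*(3*u + v)^2 has shape L^2 M (L != M), so D-series; mu = 7 gives D_7.

Type D_{7}, Milnor number mu = 7.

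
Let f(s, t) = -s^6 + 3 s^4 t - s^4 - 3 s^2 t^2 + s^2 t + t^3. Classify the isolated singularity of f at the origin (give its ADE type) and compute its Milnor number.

Type D4, Milnor number mu = 4.

The Hessian of f at 0 has rank 0. Corank 2; j^3 = t*(s^2 + t^2) splits into three distinct lines over C (the quadratic factor has nonzero discriminant), so D_4.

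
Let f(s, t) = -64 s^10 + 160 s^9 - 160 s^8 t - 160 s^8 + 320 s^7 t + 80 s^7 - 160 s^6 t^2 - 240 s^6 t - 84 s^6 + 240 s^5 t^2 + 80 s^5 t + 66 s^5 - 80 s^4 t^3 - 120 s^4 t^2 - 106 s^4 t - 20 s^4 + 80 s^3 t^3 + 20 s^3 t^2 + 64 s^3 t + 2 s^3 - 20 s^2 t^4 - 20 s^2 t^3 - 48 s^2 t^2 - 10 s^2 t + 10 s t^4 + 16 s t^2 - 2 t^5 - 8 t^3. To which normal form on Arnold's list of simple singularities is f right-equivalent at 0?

D_{6}

The Hessian of f at 0 has rank 0. Corank 2; j^3 = 2*(s - 2*t)^2*(s - t) has shape L^2 M (L != M), so D-series; mu = 6 gives D_6.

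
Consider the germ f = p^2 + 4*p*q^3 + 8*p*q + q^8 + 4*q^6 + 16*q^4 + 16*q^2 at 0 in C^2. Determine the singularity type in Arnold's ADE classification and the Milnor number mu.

Type A7, Milnor number mu = 7.

The Hessian of f at 0 is [[2, 8], [8, 32]] with rank 1, so corank 1. A Groebner basis of the Jacobian ideal J(f) in C{p,q} is {p^3 - 48*p*q^2 + 64*p + 256*q, p^2*q + 8*p*q^2 - 8*p - 32*q, p/2 + q^3 + 2*q}; counting standard monomials gives mu = 7. Corank 1: A-series; mu = 7 gives A_7.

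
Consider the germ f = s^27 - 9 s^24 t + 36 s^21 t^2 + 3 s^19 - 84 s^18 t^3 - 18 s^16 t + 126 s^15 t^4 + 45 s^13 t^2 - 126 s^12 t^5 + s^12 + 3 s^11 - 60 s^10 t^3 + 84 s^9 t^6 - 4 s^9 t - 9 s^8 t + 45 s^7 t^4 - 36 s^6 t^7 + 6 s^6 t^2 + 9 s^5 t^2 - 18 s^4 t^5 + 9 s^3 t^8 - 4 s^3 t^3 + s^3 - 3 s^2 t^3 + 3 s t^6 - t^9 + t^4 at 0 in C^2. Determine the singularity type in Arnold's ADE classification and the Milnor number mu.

Type E_{6}, Milnor number mu = 6.

The Hessian of f at 0 is [[0, 0], [0, 0]] with rank 0, so corank 2. A Groebner basis of the Jacobian ideal J(f) in C{s,t} is {t^3, s^2}; counting standard monomials gives mu = 6. Corank 2; j^3 = s^3 is a perfect cube, so E-series; the 4-jet and mu = 6 give E_6.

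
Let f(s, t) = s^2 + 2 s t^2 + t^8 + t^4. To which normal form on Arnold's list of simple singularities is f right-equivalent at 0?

A7

The Hessian of f at 0 has rank 1. Corank 1: A-series; mu = 7 gives A_7.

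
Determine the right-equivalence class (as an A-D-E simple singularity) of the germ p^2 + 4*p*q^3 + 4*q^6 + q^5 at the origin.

The Hessian of f at 0 is [[2, 0], [0, 0]] with rank 1, so corank 1. A Groebner basis of the Jacobian ideal J(f) in C{p,q} is {p/2 + q^3, p^2, p*q}; counting standard monomials gives mu = 4. Corank 1: A-series; mu = 4 gives A_4.

A_{4}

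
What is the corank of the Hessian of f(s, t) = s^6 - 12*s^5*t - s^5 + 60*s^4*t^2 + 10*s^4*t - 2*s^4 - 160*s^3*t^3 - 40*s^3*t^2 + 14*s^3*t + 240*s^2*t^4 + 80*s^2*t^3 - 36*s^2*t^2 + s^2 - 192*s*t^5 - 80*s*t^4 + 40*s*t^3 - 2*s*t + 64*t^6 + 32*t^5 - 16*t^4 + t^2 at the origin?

1

Hessian at 0 has rank 1.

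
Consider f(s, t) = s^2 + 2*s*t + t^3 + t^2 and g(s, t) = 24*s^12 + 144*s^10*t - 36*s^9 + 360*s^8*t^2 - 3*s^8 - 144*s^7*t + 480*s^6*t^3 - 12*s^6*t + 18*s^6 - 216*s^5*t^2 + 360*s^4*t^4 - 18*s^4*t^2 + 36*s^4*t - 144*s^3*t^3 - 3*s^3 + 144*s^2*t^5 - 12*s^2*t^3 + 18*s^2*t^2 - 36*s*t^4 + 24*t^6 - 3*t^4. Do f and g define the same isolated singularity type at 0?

No.

The Hessian of f at 0 is [[2, 2], [2, 2]] with rank 1, so corank 1. A Groebner basis of the Jacobian ideal J(f) in C{s,t} is {t^2, s + t}; counting standard monomials gives mu = 2. Corank 1: A-series; mu = 2 gives A_2. The Hessian of g at 0 is [[0, 0], [0, 0]] with rank 0, so corank 2. A Groebner basis of the Jacobian ideal J(g) in C{s,t} is {s^3, s^2*t, -s^2/4 + s*t^2, t^3}; counting standard monomials gives mu = 6. Corank 2; j^3 = -3*s^3 is a perfect cube, so E-series; the 4-jet and mu = 6 give E_6. f is A_2 but g is E_6, hence not right-equivalent.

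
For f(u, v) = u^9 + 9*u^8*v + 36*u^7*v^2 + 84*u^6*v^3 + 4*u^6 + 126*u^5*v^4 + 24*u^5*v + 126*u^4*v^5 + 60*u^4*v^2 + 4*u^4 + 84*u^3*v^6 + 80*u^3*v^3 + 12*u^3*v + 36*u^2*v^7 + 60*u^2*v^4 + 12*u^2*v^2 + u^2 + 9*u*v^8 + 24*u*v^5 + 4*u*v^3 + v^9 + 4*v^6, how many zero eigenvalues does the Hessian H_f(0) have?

Hessian at 0 has rank 1.

1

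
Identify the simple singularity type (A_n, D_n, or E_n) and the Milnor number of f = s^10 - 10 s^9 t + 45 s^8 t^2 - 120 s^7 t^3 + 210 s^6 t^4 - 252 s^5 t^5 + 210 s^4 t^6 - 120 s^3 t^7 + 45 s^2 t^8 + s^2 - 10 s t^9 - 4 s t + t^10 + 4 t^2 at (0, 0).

The Hessian of f at 0 has rank 1. Corank 1: A-series; mu = 9 gives A_9.

Type A9, Milnor number mu = 9.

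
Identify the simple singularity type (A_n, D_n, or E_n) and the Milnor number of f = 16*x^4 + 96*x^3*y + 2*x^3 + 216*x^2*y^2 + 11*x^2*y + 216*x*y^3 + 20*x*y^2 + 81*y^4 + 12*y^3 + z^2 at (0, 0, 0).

Type D_5, Milnor number mu = 5.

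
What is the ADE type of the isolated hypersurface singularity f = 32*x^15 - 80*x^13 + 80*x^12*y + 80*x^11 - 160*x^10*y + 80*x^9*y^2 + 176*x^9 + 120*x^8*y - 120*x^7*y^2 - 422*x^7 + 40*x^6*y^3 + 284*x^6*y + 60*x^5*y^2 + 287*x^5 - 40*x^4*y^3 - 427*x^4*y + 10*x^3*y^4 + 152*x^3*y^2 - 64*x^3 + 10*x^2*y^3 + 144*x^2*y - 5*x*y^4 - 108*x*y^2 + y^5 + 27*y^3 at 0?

The Hessian of f at 0 is [[0, 0], [0, 0]] with rank 0, so corank 2. A Groebner basis of the Jacobian ideal J(f) in C{x,y} is {-832*x^2/81 + x*y^3 + 416*x*y/27 - 52*y^2/9, -1024*x^2/81 + 512*x*y/27 + y^4 - 64*y^2/9, x^3 - 27*x*y^2/16 + 27*y^3/32, x^2*y - 3*x*y^2/2 + 9*y^3/16}; counting standard monomials gives mu = 8. Corank 2; j^3 = -(4*x - 3*y)^3 is a perfect cube, so E-series; the 5-jet and mu = 8 give E_8.

E8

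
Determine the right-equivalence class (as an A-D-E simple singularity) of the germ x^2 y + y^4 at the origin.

D_{5}

The Hessian of f at 0 is [[0, 0], [0, 0]] with rank 0, so corank 2. A Groebner basis of the Jacobian ideal J(f) in C{x,y} is {x^3, x^2/4 + y^3, x*y}; counting standard monomials gives mu = 5. Corank 2; j^3 = x^2*y has shape L^2 M (L != M), so D-series; mu = 5 gives D_5.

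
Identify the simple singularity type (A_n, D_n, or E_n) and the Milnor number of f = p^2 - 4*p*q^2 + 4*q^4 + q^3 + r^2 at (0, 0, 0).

The Hessian of f at 0 has rank 2. Corank 1: A-series; mu = 2 gives A_2.

Type A2, Milnor number mu = 2.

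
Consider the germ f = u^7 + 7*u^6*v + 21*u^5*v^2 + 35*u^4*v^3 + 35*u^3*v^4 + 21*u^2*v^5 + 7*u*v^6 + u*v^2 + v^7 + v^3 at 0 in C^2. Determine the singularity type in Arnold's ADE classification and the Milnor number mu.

The Hessian of f at 0 is [[0, 0], [0, 0]] with rank 0, so corank 2. A Groebner basis of the Jacobian ideal J(f) in C{u,v} is {u^6 + v^2/7, v^3, u*v + v^2}; counting standard monomials gives mu = 8. Corank 2; j^3 = v^2*(u + v) has shape L^2 M (L != M), so D-series; mu = 8 gives D_8.

Type D_8, Milnor number mu = 8.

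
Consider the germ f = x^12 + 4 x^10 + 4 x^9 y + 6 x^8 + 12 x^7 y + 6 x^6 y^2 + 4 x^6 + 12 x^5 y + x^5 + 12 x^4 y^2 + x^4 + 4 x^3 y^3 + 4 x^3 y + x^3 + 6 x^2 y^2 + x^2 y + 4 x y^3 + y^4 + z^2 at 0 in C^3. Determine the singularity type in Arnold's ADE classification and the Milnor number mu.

Type D5, Milnor number mu = 5.

The Hessian of f at 0 is [[0, 0, 0], [0, 0, 0], [0, 0, 2]] with rank 1, so corank 2. A Groebner basis of the Jacobian ideal J(f) in C{x,y,z} is {x*y^2, -x*y/4 + y^3, x^2 + x*y, z}; counting standard monomials gives mu = 5. Corank 2; j^3 = x^2*(x + y) has shape L^2 M (L != M), so D-series; mu = 5 gives D_5.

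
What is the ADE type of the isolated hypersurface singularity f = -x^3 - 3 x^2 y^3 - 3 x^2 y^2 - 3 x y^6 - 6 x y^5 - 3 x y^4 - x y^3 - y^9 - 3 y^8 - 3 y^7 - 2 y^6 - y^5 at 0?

E_7

The Hessian of f at 0 is [[0, 0], [0, 0]] with rank 0, so corank 2. A Groebner basis of the Jacobian ideal J(f) in C{x,y} is {-x^2 + y^4 - y^3/3, x^3, x^2*y + x^2/3 + y^3/9, x^2 + x*y^2 + y^3/3}; counting standard monomials gives mu = 7. Corank 2; j^3 = -x^3 is a perfect cube, so E-series; the 4-jet and mu = 7 give E_7.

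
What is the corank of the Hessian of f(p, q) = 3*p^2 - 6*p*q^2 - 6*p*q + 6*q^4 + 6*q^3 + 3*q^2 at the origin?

1

Hessian at 0 has rank 1.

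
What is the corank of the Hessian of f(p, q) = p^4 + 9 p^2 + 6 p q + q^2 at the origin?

1

Hessian at 0 has rank 1.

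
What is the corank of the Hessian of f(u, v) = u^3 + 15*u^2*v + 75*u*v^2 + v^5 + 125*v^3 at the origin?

Hessian at 0 has rank 0.

2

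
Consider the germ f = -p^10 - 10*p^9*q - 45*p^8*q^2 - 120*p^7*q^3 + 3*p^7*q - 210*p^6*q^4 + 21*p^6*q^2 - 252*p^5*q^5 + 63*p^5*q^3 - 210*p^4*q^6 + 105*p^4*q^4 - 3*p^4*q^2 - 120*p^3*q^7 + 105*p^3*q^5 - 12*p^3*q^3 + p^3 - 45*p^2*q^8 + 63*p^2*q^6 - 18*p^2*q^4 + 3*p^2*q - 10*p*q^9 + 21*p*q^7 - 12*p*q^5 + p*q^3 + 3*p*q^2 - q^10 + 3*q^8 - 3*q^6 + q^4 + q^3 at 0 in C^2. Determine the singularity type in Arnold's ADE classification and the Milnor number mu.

Type E7, Milnor number mu = 7.

The Hessian of f at 0 has rank 0. Corank 2; j^3 = (p + q)^3 is a perfect cube, so E-series; the 4-jet and mu = 7 give E_7.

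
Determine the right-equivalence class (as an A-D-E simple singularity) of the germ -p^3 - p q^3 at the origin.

E7

The Hessian of f at 0 has rank 0. Corank 2; j^3 = -p^3 is a perfect cube, so E-series; the 4-jet and mu = 7 give E_7.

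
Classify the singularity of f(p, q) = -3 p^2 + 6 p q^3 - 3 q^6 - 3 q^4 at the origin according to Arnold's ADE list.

A3

The Hessian of f at 0 has rank 1. Corank 1: A-series; mu = 3 gives A_3.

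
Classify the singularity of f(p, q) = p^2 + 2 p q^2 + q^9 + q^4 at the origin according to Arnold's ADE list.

A_{8}

The Hessian of f at 0 has rank 1. Corank 1: A-series; mu = 8 gives A_8.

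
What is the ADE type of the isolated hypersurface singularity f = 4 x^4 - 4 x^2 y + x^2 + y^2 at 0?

A_{1}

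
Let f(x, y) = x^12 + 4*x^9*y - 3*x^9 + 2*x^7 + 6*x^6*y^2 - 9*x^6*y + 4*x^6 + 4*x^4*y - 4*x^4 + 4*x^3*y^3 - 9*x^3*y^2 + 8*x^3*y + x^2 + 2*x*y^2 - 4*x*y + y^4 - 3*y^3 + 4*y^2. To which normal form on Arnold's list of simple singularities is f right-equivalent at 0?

A_{2}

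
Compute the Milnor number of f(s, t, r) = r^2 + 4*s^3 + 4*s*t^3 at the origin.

7

The Hessian of f at 0 is [[0, 0, 0], [0, 0, 0], [0, 0, 2]] with rank 1, so corank 2. A Groebner basis of the Jacobian ideal J(f) in C{s,t,r} is {s^3, s*t^2, 3*s^2 + t^3, r}; counting standard monomials gives mu = 7. Corank 2; j^3 = 4*s^3 is a perfect cube, so E-series; the 4-jet and mu = 7 give E_7.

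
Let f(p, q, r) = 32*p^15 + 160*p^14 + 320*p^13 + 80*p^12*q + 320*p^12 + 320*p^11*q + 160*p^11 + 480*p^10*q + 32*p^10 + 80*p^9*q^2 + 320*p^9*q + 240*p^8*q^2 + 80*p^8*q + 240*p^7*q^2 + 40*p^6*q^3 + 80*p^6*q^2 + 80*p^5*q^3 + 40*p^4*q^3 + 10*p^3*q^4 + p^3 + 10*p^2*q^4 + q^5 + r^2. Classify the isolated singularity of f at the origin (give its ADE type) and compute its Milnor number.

The Hessian of f at 0 is [[0, 0, 0], [0, 0, 0], [0, 0, 2]] with rank 1, so corank 2. A Groebner basis of the Jacobian ideal J(f) in C{p,q,r} is {q^4, p^2, r}; counting standard monomials gives mu = 8. Corank 2; j^3 = p^3 is a perfect cube, so E-series; the 5-jet and mu = 8 give E_8.

Type E8, Milnor number mu = 8.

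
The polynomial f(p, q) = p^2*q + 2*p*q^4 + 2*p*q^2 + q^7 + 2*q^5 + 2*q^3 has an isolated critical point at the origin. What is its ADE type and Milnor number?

The Hessian of f at 0 has rank 0. Corank 2; j^3 = q*(p^2 + 2*p*q + 2*q^2) splits into three distinct lines over C (the quadratic factor has nonzero discriminant), so D_4.

Type D4, Milnor number mu = 4.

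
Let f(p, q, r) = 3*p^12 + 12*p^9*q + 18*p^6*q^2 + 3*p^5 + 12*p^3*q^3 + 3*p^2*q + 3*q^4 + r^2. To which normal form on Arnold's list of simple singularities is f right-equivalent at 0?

The Hessian of f at 0 has rank 1. Corank 2; j^3 = 3*p^2*q has shape L^2 M (L != M), so D-series; mu = 5 gives D_5.

D_5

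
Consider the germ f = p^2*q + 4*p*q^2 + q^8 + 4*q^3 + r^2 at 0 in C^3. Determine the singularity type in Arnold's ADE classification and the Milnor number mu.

The Hessian of f at 0 has rank 1. Corank 2; j^3 = q*(p + 2*q)^2 has shape L^2 M (L != M), so D-series; mu = 9 gives D_9.

Type D_9, Milnor number mu = 9.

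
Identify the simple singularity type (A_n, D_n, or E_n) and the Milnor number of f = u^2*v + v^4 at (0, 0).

Type D_5, Milnor number mu = 5.

The Hessian of f at 0 is [[0, 0], [0, 0]] with rank 0, so corank 2. A Groebner basis of the Jacobian ideal J(f) in C{u,v} is {u^3, u^2/4 + v^3, u*v}; counting standard monomials gives mu = 5. Corank 2; j^3 = u^2*v has shape L^2 M (L != M), so D-series; mu = 5 gives D_5.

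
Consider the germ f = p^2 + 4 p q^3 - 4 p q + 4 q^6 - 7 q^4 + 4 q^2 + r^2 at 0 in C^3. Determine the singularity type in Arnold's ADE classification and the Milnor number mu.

The Hessian of f at 0 is [[2, -4, 0], [-4, 8, 0], [0, 0, 2]] with rank 2, so corank 1. A Groebner basis of the Jacobian ideal J(f) in C{p,q,r} is {q^3, p - 2*q, r}; counting standard monomials gives mu = 3. Corank 1: A-series; mu = 3 gives A_3.

Type A_3, Milnor number mu = 3.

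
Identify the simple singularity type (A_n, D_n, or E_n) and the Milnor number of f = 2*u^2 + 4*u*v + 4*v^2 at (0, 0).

Type A1, Milnor number mu = 1.

The Hessian of f at 0 has rank 2. Corank 0: nondegenerate Morse point, so A_1.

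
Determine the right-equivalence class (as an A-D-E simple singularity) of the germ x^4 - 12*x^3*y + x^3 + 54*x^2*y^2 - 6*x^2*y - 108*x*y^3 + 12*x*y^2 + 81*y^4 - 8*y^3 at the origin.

E6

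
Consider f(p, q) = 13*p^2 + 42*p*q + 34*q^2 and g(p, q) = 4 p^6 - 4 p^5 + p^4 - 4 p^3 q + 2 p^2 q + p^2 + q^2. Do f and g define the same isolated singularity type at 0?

Yes.

The Hessian of f at 0 has rank 2. Corank 0: nondegenerate Morse point, so A_1. The Hessian of g at 0 has rank 2. Corank 0: nondegenerate Morse point, so A_1. Both have type A_1, hence right-equivalent.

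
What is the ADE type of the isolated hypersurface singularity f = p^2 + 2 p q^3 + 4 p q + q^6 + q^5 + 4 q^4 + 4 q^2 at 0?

A_4

The Hessian of f at 0 is [[2, 4], [4, 8]] with rank 1, so corank 1. A Groebner basis of the Jacobian ideal J(f) in C{p,q} is {p + q^3 + 2*q, p^2 - 4*q^2, p*q + 2*q^2}; counting standard monomials gives mu = 4. Corank 1: A-series; mu = 4 gives A_4.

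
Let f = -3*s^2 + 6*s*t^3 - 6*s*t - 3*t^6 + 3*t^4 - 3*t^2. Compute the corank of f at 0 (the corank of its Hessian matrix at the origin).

Hessian at 0 has rank 1.

1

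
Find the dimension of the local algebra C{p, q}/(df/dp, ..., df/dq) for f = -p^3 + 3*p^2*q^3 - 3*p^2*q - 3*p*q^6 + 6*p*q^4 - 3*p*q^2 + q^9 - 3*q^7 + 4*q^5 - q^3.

The Hessian of f at 0 has rank 0. Corank 2; j^3 = -(p + q)^3 is a perfect cube, so E-series; the 5-jet and mu = 8 give E_8.

8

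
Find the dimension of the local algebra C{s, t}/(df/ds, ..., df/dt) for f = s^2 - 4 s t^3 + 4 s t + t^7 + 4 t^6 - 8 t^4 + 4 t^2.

6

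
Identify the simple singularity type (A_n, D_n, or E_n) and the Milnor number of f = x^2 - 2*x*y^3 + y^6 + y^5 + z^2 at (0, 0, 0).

Type A_4, Milnor number mu = 4.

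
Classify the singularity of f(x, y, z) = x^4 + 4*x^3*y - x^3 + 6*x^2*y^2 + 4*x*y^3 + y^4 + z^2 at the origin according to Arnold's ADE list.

The Hessian of f at 0 is [[0, 0, 0], [0, 0, 0], [0, 0, 2]] with rank 1, so corank 2. A Groebner basis of the Jacobian ideal J(f) in C{x,y,z} is {y^4, x*y^2 + y^3/3, x^2, z}; counting standard monomials gives mu = 6. Corank 2; j^3 = -x^3 is a perfect cube, so E-series; the 4-jet and mu = 6 give E_6.

E6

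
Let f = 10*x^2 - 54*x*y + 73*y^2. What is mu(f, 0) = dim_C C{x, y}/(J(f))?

The Hessian of f at 0 is [[20, -54], [-54, 146]] with rank 2, so corank 0. A Groebner basis of the Jacobian ideal J(f) in C{x,y} is {x, y}; counting standard monomials gives mu = 1. Corank 0: nondegenerate Morse point, so A_1.

1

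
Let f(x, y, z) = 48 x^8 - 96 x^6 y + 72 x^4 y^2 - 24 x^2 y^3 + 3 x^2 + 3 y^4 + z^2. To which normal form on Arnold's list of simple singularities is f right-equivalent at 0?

The Hessian of f at 0 has rank 2. Corank 1: A-series; mu = 3 gives A_3.

A_{3}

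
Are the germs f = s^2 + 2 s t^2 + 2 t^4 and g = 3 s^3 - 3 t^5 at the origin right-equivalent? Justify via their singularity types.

The Hessian of f at 0 is [[2, 0], [0, 0]] with rank 1, so corank 1. A Groebner basis of the Jacobian ideal J(f) in C{s,t} is {s^2, s*t, s + t^2}; counting standard monomials gives mu = 3. Corank 1: A-series; mu = 3 gives A_3. The Hessian of g at 0 is [[0, 0], [0, 0]] with rank 0, so corank 2. A Groebner basis of the Jacobian ideal J(g) in C{s,t} is {t^4, s^2}; counting standard monomials gives mu = 8. Corank 2; j^3 = 3*s^3 is a perfect cube, so E-series; the 5-jet and mu = 8 give E_8. f is A_3 but g is E_8, hence not right-equivalent.

No.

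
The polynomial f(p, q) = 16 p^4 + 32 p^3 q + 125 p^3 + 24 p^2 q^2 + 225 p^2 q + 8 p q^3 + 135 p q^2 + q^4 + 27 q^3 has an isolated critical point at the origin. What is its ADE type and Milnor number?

The Hessian of f at 0 is [[0, 0], [0, 0]] with rank 0, so corank 2. A Groebner basis of the Jacobian ideal J(f) in C{p,q} is {q^4, p*q^2 + 17*q^3/30, p^2 + 6*p*q/5 + 9*q^2/25}; counting standard monomials gives mu = 6. Corank 2; j^3 = (5*p + 3*q)^3 is a perfect cube, so E-series; the 4-jet and mu = 6 give E_6.

Type E_{6}, Milnor number mu = 6.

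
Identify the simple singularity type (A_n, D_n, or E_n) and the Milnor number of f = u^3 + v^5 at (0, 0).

Type E_8, Milnor number mu = 8.

The Hessian of f at 0 has rank 0. Corank 2; j^3 = u^3 is a perfect cube, so E-series; the 5-jet and mu = 8 give E_8.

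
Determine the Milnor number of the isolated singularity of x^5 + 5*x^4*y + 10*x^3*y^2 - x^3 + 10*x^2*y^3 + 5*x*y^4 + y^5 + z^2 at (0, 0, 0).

8

The Hessian of f at 0 is [[0, 0, 0], [0, 0, 0], [0, 0, 2]] with rank 1, so corank 2. A Groebner basis of the Jacobian ideal J(f) in C{x,y,z} is {y^5, x*y^3 + y^4/4, x^2, z}; counting standard monomials gives mu = 8. Corank 2; j^3 = -x^3 is a perfect cube, so E-series; the 5-jet and mu = 8 give E_8.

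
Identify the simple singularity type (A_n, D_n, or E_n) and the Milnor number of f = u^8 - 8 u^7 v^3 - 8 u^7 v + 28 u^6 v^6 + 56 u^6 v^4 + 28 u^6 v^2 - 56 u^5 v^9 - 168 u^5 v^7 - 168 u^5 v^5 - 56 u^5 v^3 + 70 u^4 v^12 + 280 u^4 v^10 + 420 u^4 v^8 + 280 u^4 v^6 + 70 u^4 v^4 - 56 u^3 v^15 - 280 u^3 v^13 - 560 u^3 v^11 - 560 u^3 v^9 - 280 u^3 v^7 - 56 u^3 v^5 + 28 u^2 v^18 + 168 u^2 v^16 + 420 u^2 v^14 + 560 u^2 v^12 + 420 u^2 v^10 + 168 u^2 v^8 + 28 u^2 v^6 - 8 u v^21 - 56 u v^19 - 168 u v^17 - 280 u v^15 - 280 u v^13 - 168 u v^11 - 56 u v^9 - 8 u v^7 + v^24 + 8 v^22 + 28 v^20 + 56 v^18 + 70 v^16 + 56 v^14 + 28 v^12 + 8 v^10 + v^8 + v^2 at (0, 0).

The Hessian of f at 0 is [[0, 0], [0, 2]] with rank 1, so corank 1. A Groebner basis of the Jacobian ideal J(f) in C{u,v} is {u^7, v}; counting standard monomials gives mu = 7. Corank 1: A-series; mu = 7 gives A_7.

Type A_7, Milnor number mu = 7.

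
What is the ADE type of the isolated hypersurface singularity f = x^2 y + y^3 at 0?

The Hessian of f at 0 is [[0, 0], [0, 0]] with rank 0, so corank 2. A Groebner basis of the Jacobian ideal J(f) in C{x,y} is {y^3, x^2 + 3*y^2, x*y}; counting standard monomials gives mu = 4. Corank 2; j^3 = y*(x^2 + y^2) splits into three distinct lines over C (the quadratic factor has nonzero discriminant), so D_4.

D_{4}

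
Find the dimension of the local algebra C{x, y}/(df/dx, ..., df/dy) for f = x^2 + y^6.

The Hessian of f at 0 has rank 1. Corank 1: A-series; mu = 5 gives A_5.

5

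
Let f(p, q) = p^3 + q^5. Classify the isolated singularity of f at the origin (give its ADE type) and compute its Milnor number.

Type E_{8}, Milnor number mu = 8.

The Hessian of f at 0 has rank 0. Corank 2; j^3 = p^3 is a perfect cube, so E-series; the 5-jet and mu = 8 give E_8.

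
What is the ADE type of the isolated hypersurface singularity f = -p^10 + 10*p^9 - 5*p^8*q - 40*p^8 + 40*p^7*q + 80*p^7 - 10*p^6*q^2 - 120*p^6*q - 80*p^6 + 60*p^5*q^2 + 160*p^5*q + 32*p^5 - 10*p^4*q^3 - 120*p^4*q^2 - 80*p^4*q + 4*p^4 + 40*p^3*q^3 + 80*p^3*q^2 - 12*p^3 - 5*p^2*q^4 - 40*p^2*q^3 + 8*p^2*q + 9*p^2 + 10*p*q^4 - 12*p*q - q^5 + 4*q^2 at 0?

A_{4}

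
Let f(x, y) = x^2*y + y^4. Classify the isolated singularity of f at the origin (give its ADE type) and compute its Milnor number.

Type D5, Milnor number mu = 5.

The Hessian of f at 0 has rank 0. Corank 2; j^3 = x^2*y has shape L^2 M (L != M), so D-series; mu = 5 gives D_5.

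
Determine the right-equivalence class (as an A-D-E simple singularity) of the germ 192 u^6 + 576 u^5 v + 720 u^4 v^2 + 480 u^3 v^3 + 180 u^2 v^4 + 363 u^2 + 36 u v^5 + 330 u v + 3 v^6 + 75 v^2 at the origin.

A_{5}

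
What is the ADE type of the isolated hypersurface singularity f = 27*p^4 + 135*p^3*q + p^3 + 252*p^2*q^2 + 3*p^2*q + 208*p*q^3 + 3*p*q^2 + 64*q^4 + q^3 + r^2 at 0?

E_7

The Hessian of f at 0 is [[0, 0, 0], [0, 0, 0], [0, 0, 2]] with rank 1, so corank 2. A Groebner basis of the Jacobian ideal J(f) in C{p,q,r} is {p^2/3 + 2*p*q/3 + q^4 + q^3/9 + q^2/3, p^3 + 7*p^2/3 + 14*p*q/3 + 16*q^3/9 + 7*q^2/3, p^2*q - 13*p^2/9 - 26*p*q/9 - 40*q^3/27 - 13*q^2/9, 2*p^2/3 + p*q^2 + 4*p*q/3 + 11*q^3/9 + 2*q^2/3, r}; counting standard monomials gives mu = 7. Corank 2; j^3 = (p + q)^3 is a perfect cube, so E-series; the 4-jet and mu = 7 give E_7.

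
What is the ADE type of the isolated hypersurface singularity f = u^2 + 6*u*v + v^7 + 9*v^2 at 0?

A_{6}

The Hessian of f at 0 is [[2, 6], [6, 18]] with rank 1, so corank 1. A Groebner basis of the Jacobian ideal J(f) in C{u,v} is {v^6, u + 3*v}; counting standard monomials gives mu = 6. Corank 1: A-series; mu = 6 gives A_6.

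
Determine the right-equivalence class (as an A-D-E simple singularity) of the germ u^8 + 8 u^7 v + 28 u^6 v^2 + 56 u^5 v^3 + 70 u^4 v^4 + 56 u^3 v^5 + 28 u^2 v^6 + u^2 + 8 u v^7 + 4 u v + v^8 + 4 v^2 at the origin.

The Hessian of f at 0 has rank 1. Corank 1: A-series; mu = 7 gives A_7.

A_7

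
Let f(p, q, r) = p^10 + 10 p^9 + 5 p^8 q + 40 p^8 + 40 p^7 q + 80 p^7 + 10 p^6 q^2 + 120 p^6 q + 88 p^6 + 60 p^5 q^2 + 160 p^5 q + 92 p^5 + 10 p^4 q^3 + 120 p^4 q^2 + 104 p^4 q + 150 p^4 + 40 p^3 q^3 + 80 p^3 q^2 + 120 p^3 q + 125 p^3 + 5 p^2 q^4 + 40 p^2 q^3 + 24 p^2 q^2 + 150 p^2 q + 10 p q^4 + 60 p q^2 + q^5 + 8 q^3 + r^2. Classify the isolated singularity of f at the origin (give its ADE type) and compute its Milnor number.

The Hessian of f at 0 has rank 1. Corank 2; j^3 = (5*p + 2*q)^3 is a perfect cube, so E-series; the 5-jet and mu = 8 give E_8.

Type E_{8}, Milnor number mu = 8.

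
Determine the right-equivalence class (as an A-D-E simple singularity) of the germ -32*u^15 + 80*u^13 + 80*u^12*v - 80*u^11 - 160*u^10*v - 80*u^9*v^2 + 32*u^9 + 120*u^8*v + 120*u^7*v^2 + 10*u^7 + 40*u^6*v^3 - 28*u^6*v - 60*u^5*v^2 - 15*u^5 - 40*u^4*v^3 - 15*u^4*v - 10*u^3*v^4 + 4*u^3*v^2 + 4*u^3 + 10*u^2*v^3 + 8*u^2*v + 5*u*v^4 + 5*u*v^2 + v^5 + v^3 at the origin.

The Hessian of f at 0 has rank 0. Corank 2; j^3 = (u + v)*(2*u + v)^2 has shape L^2 M (L != M), so D-series; mu = 6 gives D_6.

D6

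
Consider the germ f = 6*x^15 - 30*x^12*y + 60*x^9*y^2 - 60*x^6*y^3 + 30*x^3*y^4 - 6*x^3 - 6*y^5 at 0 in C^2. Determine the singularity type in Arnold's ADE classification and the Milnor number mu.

Type E_{8}, Milnor number mu = 8.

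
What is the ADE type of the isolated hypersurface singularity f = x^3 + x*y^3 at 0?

E_{7}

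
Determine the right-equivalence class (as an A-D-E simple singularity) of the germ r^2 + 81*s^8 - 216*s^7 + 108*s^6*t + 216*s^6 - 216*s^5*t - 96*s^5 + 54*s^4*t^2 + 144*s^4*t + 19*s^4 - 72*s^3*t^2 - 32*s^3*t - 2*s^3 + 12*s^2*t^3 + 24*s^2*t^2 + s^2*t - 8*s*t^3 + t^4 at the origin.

D5

The Hessian of f at 0 has rank 1. Corank 2; j^3 = -s^2*(2*s - t) has shape L^2 M (L != M), so D-series; mu = 5 gives D_5.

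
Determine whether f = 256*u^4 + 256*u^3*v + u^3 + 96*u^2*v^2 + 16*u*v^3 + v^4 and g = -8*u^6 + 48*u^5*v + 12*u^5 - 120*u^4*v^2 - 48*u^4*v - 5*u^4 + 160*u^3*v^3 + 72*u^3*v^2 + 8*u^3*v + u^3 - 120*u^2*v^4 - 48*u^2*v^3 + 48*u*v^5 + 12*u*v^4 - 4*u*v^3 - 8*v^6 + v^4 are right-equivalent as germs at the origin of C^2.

The Hessian of f at 0 has rank 0. Corank 2; j^3 = u^3 is a perfect cube, so E-series; the 4-jet and mu = 6 give E_6. The Hessian of g at 0 has rank 0. Corank 2; j^3 = u^3 is a perfect cube, so E-series; the 4-jet and mu = 6 give E_6. Both have type E_6, hence right-equivalent.

Yes.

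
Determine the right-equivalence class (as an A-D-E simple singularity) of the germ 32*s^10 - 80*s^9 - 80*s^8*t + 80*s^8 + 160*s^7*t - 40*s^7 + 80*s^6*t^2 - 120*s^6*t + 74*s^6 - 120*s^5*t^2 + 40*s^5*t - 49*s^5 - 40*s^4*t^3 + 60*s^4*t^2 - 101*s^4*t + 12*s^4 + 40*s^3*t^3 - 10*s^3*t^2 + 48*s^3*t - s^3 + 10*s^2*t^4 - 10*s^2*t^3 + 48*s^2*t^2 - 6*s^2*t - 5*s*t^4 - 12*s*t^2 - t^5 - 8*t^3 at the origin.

The Hessian of f at 0 has rank 0. Corank 2; j^3 = -(s + 2*t)^3 is a perfect cube, so E-series; the 5-jet and mu = 8 give E_8.

E_{8}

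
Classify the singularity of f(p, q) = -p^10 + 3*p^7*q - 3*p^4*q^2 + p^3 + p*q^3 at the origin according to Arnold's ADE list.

E_7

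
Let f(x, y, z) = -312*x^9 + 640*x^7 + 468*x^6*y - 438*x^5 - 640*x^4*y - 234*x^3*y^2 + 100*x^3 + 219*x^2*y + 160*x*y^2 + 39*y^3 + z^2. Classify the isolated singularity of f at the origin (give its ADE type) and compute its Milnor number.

Type D4, Milnor number mu = 4.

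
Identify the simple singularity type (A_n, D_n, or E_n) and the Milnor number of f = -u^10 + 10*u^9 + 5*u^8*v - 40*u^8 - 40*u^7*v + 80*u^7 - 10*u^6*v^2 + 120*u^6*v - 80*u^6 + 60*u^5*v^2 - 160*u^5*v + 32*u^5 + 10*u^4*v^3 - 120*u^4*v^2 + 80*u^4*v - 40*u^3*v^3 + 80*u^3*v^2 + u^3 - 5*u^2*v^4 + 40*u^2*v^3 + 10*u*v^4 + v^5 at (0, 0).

Type E8, Milnor number mu = 8.

The Hessian of f at 0 has rank 0. Corank 2; j^3 = u^3 is a perfect cube, so E-series; the 5-jet and mu = 8 give E_8.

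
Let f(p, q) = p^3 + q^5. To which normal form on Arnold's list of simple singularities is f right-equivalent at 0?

E8

The Hessian of f at 0 is [[0, 0], [0, 0]] with rank 0, so corank 2. A Groebner basis of the Jacobian ideal J(f) in C{p,q} is {q^4, p^2}; counting standard monomials gives mu = 8. Corank 2; j^3 = p^3 is a perfect cube, so E-series; the 5-jet and mu = 8 give E_8.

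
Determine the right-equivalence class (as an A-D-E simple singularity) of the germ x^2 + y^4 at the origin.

A3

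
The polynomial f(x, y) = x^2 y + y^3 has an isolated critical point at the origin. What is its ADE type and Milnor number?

The Hessian of f at 0 is [[0, 0], [0, 0]] with rank 0, so corank 2. A Groebner basis of the Jacobian ideal J(f) in C{x,y} is {y^3, x^2 + 3*y^2, x*y}; counting standard monomials gives mu = 4. Corank 2; j^3 = y*(x^2 + y^2) splits into three distinct lines over C (the quadratic factor has nonzero discriminant), so D_4.

Type D4, Milnor number mu = 4.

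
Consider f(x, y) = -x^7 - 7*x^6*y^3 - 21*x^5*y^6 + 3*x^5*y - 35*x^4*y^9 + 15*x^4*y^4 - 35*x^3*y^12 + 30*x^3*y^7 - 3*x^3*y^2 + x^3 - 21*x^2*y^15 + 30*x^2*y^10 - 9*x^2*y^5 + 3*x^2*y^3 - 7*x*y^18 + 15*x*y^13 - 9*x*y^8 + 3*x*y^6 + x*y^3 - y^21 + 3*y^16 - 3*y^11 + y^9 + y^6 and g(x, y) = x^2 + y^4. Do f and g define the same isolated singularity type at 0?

The Hessian of f at 0 has rank 0. Corank 2; j^3 = x^3 is a perfect cube, so E-series; the 4-jet and mu = 7 give E_7. The Hessian of g at 0 has rank 1. Corank 1: A-series; mu = 3 gives A_3. f is E_7 but g is A_3, hence not right-equivalent.

No.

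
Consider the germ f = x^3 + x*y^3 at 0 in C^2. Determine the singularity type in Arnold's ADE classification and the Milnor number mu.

Type E7, Milnor number mu = 7.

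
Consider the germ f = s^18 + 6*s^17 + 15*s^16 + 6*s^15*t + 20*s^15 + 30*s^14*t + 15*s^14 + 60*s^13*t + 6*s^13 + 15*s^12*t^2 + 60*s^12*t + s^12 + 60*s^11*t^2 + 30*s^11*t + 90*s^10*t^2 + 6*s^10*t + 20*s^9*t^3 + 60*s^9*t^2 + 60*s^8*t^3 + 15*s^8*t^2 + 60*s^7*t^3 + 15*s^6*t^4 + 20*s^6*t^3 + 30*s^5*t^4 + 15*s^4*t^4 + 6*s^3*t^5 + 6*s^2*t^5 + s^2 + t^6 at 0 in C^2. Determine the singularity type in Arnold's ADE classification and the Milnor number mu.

Type A_{5}, Milnor number mu = 5.

The Hessian of f at 0 has rank 1. Corank 1: A-series; mu = 5 gives A_5.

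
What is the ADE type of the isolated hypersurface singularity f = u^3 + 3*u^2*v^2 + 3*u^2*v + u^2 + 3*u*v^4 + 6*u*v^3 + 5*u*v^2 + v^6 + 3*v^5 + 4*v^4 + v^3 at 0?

A2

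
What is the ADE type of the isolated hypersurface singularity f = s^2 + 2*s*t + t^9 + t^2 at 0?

A_{8}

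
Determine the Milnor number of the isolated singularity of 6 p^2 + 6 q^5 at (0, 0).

4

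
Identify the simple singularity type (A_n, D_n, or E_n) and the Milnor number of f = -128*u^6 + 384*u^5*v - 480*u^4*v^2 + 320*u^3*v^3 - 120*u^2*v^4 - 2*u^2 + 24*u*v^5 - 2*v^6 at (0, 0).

Type A_{5}, Milnor number mu = 5.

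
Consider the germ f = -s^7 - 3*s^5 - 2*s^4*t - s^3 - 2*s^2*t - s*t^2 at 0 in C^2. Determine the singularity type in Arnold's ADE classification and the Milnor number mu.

The Hessian of f at 0 is [[0, 0], [0, 0]] with rank 0, so corank 2. A Groebner basis of the Jacobian ideal J(f) in C{s,t} is {s*t/4 + t^4 + t^2/4, s*t^2 + t^3, s^2 + 3*s*t/4 - t^2/4}; counting standard monomials gives mu = 6. Corank 2; j^3 = -s*(s + t)^2 has shape L^2 M (L != M), so D-series; mu = 6 gives D_6.

Type D_6, Milnor number mu = 6.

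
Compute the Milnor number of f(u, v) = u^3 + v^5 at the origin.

8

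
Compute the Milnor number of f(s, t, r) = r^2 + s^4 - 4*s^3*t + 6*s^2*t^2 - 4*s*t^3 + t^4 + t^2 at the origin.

3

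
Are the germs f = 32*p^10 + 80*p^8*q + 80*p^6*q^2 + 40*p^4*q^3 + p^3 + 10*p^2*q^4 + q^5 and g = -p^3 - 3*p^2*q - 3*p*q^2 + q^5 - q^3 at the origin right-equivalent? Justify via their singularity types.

Yes.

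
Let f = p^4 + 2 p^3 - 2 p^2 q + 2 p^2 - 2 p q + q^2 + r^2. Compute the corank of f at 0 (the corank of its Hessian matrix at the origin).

0

Hessian at 0 has rank 3.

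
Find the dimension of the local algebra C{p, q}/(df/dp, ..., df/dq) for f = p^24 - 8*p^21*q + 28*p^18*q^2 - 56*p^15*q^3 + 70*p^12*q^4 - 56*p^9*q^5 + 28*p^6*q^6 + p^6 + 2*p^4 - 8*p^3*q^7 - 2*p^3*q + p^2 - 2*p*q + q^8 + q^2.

7

The Hessian of f at 0 has rank 1. Corank 1: A-series; mu = 7 gives A_7.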